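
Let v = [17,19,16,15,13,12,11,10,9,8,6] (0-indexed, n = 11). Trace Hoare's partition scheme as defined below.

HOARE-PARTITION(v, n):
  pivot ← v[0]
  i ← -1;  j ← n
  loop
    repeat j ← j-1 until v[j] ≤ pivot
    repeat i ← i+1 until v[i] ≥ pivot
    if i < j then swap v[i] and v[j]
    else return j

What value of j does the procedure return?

pivot = v[0] = 17; i = -1, j = 11
j→10 (v[10]=6≤17), i→0 (v[0]=17≥17); i<j, swap → [6,19,16,15,13,12,11,10,9,8,17]
j→9 (v[9]=8≤17), i→1 (v[1]=19≥17); i<j, swap → [6,8,16,15,13,12,11,10,9,19,17]
j→8, i→9; i≥j, return j=8. v = [6,8,16,15,13,12,11,10,9,19,17]

8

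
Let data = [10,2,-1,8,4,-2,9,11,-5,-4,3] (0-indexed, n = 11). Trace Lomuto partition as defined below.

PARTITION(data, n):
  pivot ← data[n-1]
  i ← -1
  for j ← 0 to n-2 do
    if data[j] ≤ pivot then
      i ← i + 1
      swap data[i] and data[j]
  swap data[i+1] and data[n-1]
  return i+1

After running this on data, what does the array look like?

[2,-1,-2,-5,-4,3,9,11,8,4,10]

pivot = data[10] = 3; i = -1
j=0: data[0]=10 > 3 → no swap
j=1: data[1]=2 ≤ 3 → i=0, swap data[0],data[1] → [2,10,-1,8,4,-2,9,11,-5,-4,3]
j=2: data[2]=-1 ≤ 3 → i=1, swap data[1],data[2] → [2,-1,10,8,4,-2,9,11,-5,-4,3]
j=3: data[3]=8 > 3 → no swap
j=4: data[4]=4 > 3 → no swap
j=5: data[5]=-2 ≤ 3 → i=2, swap data[2],data[5] → [2,-1,-2,8,4,10,9,11,-5,-4,3]
j=6: data[6]=9 > 3 → no swap
j=7: data[7]=11 > 3 → no swap
j=8: data[8]=-5 ≤ 3 → i=3, swap data[3],data[8] → [2,-1,-2,-5,4,10,9,11,8,-4,3]
j=9: data[9]=-4 ≤ 3 → i=4, swap data[4],data[9] → [2,-1,-2,-5,-4,10,9,11,8,4,3]
final swap data[5],data[10] → [2,-1,-2,-5,-4,3,9,11,8,4,10]; return 5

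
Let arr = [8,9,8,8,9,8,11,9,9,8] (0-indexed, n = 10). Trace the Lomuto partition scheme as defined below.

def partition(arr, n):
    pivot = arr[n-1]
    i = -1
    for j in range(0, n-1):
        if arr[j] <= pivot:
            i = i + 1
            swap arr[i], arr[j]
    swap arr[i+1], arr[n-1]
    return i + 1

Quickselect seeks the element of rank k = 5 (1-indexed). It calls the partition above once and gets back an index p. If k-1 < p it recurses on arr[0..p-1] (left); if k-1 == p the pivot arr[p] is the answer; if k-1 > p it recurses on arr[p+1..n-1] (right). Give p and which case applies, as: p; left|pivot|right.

4; pivot

pivot=8, i=-1
j=0: 8≤8, i=0, swap(0,0) ⇒ [8,9,8,8,9,8,11,9,9,8]
j=1: 9>8, skip
j=2: 8≤8, i=1, swap(1,2) ⇒ [8,8,9,8,9,8,11,9,9,8]
j=3: 8≤8, i=2, swap(2,3) ⇒ [8,8,8,9,9,8,11,9,9,8]
j=4: 9>8, skip
j=5: 8≤8, i=3, swap(3,5) ⇒ [8,8,8,8,9,9,11,9,9,8]
j=6: 11>8, skip
j=7: 9>8, skip
j=8: 9>8, skip
swap(4,9) ⇒ [8,8,8,8,8,9,11,9,9,9]; return 4
p = 4; k-1 = 4 == 4 ⇒ pivot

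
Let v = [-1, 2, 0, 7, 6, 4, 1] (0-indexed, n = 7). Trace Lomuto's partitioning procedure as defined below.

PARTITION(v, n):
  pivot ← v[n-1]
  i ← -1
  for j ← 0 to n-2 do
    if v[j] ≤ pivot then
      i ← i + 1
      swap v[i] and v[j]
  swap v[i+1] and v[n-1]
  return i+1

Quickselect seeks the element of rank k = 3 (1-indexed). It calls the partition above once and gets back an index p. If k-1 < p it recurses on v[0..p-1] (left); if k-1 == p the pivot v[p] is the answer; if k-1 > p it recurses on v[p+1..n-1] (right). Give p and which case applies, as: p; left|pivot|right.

pivot=1, i=-1
j=0: -1≤1, i=0, swap(0,0) ⇒ [-1, 2, 0, 7, 6, 4, 1]
j=1: 2>1, skip
j=2: 0≤1, i=1, swap(1,2) ⇒ [-1, 0, 2, 7, 6, 4, 1]
j=3: 7>1, skip
j=4: 6>1, skip
j=5: 4>1, skip
swap(2,6) ⇒ [-1, 0, 1, 7, 6, 4, 2]; return 2
p = 2; k-1 = 2 == 2 ⇒ pivot

2; pivot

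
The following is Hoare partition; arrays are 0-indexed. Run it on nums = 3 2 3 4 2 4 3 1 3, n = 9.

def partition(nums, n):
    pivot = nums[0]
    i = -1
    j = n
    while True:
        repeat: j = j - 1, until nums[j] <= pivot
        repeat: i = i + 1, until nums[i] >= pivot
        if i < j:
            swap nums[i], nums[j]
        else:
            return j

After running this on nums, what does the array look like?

3 2 1 3 2 4 4 3 3

pivot=3
j stops at 8 (3), i stops at 0 (3); swap ⇒ 3 2 3 4 2 4 3 1 3
j stops at 7 (1), i stops at 2 (3); swap ⇒ 3 2 1 4 2 4 3 3 3
j stops at 6 (3), i stops at 3 (4); swap ⇒ 3 2 1 3 2 4 4 3 3
j stops at 4, i stops at 5; i≥j ⇒ return 4. nums=3 2 1 3 2 4 4 3 3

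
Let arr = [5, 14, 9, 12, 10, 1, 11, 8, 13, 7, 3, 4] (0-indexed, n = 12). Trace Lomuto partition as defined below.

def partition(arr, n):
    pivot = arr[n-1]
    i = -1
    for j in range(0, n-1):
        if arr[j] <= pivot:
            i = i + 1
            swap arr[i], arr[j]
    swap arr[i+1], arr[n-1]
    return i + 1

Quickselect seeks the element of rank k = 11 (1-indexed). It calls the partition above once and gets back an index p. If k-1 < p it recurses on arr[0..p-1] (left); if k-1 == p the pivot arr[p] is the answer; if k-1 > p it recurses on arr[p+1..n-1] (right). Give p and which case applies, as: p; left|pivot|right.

pivot = arr[11] = 4; i = -1
j=0: arr[0]=5 > 4 → no swap
j=1: arr[1]=14 > 4 → no swap
j=2: arr[2]=9 > 4 → no swap
j=3: arr[3]=12 > 4 → no swap
j=4: arr[4]=10 > 4 → no swap
j=5: arr[5]=1 ≤ 4 → i=0, swap arr[0],arr[5] → [1, 14, 9, 12, 10, 5, 11, 8, 13, 7, 3, 4]
j=6: arr[6]=11 > 4 → no swap
j=7: arr[7]=8 > 4 → no swap
j=8: arr[8]=13 > 4 → no swap
j=9: arr[9]=7 > 4 → no swap
j=10: arr[10]=3 ≤ 4 → i=1, swap arr[1],arr[10] → [1, 3, 9, 12, 10, 5, 11, 8, 13, 7, 14, 4]
final swap arr[2],arr[11] → [1, 3, 4, 12, 10, 5, 11, 8, 13, 7, 14, 9]; return 2
p = 2; k-1 = 10 > 2 ⇒ right

2; right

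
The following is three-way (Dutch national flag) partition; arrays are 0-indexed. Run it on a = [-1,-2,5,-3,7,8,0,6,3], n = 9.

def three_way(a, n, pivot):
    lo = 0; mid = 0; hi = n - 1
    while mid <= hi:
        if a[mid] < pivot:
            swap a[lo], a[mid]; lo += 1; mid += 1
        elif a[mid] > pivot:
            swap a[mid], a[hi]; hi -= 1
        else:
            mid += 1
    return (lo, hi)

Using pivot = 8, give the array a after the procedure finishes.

lo=0 mid=0 hi=8
-1<8: swap(0,0), lo=1 mid=1 ⇒ [-1,-2,5,-3,7,8,0,6,3]
-2<8: swap(1,1), lo=2 mid=2 ⇒ [-1,-2,5,-3,7,8,0,6,3]
5<8: swap(2,2), lo=3 mid=3 ⇒ [-1,-2,5,-3,7,8,0,6,3]
-3<8: swap(3,3), lo=4 mid=4 ⇒ [-1,-2,5,-3,7,8,0,6,3]
7<8: swap(4,4), lo=5 mid=5 ⇒ [-1,-2,5,-3,7,8,0,6,3]
8=8: mid=6
0<8: swap(5,6), lo=6 mid=7 ⇒ [-1,-2,5,-3,7,0,8,6,3]
6<8: swap(6,7), lo=7 mid=8 ⇒ [-1,-2,5,-3,7,0,6,8,3]
3<8: swap(7,8), lo=8 mid=9 ⇒ [-1,-2,5,-3,7,0,6,3,8]
done. lo=8 hi=8; a=[-1,-2,5,-3,7,0,6,3,8]

[-1,-2,5,-3,7,0,6,3,8]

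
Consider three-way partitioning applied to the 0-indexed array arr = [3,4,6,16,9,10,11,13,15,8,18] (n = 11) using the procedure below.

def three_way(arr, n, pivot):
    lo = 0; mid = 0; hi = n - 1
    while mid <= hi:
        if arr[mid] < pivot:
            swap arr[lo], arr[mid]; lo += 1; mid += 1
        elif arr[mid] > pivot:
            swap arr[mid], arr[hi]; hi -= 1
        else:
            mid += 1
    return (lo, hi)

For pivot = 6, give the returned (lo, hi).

pivot = 6; lo=0, mid=0, hi=10
arr[mid]=3<6: swap arr[0],arr[0]; lo=1,mid=1 → [3,4,6,16,9,10,11,13,15,8,18]
arr[mid]=4<6: swap arr[1],arr[1]; lo=2,mid=2 → [3,4,6,16,9,10,11,13,15,8,18]
arr[mid]=6=6: mid=3
arr[mid]=16>6: swap arr[3],arr[10]; hi=9 → [3,4,6,18,9,10,11,13,15,8,16]
arr[mid]=18>6: swap arr[3],arr[9]; hi=8 → [3,4,6,8,9,10,11,13,15,18,16]
arr[mid]=8>6: swap arr[3],arr[8]; hi=7 → [3,4,6,15,9,10,11,13,8,18,16]
arr[mid]=15>6: swap arr[3],arr[7]; hi=6 → [3,4,6,13,9,10,11,15,8,18,16]
arr[mid]=13>6: swap arr[3],arr[6]; hi=5 → [3,4,6,11,9,10,13,15,8,18,16]
arr[mid]=11>6: swap arr[3],arr[5]; hi=4 → [3,4,6,10,9,11,13,15,8,18,16]
arr[mid]=10>6: swap arr[3],arr[4]; hi=3 → [3,4,6,9,10,11,13,15,8,18,16]
arr[mid]=9>6: swap arr[3],arr[3]; hi=2 → [3,4,6,9,10,11,13,15,8,18,16]
end: lo=2, hi=2; arr = [3,4,6,9,10,11,13,15,8,18,16]

(2, 2)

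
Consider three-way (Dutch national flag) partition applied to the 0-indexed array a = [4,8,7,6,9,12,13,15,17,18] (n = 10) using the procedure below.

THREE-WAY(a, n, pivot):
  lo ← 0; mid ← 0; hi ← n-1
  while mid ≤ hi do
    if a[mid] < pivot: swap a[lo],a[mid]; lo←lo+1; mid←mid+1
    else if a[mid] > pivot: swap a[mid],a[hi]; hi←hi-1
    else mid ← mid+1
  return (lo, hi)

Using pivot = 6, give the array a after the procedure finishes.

lo=0 mid=0 hi=9
4<6: swap(0,0), lo=1 mid=1 ⇒ [4,8,7,6,9,12,13,15,17,18]
8>6: swap(1,9), hi=8 ⇒ [4,18,7,6,9,12,13,15,17,8]
18>6: swap(1,8), hi=7 ⇒ [4,17,7,6,9,12,13,15,18,8]
17>6: swap(1,7), hi=6 ⇒ [4,15,7,6,9,12,13,17,18,8]
15>6: swap(1,6), hi=5 ⇒ [4,13,7,6,9,12,15,17,18,8]
13>6: swap(1,5), hi=4 ⇒ [4,12,7,6,9,13,15,17,18,8]
12>6: swap(1,4), hi=3 ⇒ [4,9,7,6,12,13,15,17,18,8]
9>6: swap(1,3), hi=2 ⇒ [4,6,7,9,12,13,15,17,18,8]
6=6: mid=2
7>6: swap(2,2), hi=1 ⇒ [4,6,7,9,12,13,15,17,18,8]
done. lo=1 hi=1; a=[4,6,7,9,12,13,15,17,18,8]

[4,6,7,9,12,13,15,17,18,8]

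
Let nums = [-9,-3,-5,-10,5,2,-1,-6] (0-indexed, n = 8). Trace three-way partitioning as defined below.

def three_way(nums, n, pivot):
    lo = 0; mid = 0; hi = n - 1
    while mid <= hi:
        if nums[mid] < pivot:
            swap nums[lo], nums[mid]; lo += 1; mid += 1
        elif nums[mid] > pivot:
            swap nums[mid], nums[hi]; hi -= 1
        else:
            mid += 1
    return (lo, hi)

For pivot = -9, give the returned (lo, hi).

lo=0 mid=0 hi=7
-9=-9: mid=1
-3>-9: swap(1,7), hi=6 ⇒ [-9,-6,-5,-10,5,2,-1,-3]
-6>-9: swap(1,6), hi=5 ⇒ [-9,-1,-5,-10,5,2,-6,-3]
-1>-9: swap(1,5), hi=4 ⇒ [-9,2,-5,-10,5,-1,-6,-3]
2>-9: swap(1,4), hi=3 ⇒ [-9,5,-5,-10,2,-1,-6,-3]
5>-9: swap(1,3), hi=2 ⇒ [-9,-10,-5,5,2,-1,-6,-3]
-10<-9: swap(0,1), lo=1 mid=2 ⇒ [-10,-9,-5,5,2,-1,-6,-3]
-5>-9: swap(2,2), hi=1 ⇒ [-10,-9,-5,5,2,-1,-6,-3]
done. lo=1 hi=1; nums=[-10,-9,-5,5,2,-1,-6,-3]

(1, 1)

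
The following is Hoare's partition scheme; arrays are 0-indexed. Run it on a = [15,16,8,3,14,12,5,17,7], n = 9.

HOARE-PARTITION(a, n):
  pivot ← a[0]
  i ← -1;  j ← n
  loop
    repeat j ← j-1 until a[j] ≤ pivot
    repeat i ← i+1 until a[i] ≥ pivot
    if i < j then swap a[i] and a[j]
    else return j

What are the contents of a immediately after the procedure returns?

[7,5,8,3,14,12,16,17,15]

pivot=15
j stops at 8 (7), i stops at 0 (15); swap ⇒ [7,16,8,3,14,12,5,17,15]
j stops at 6 (5), i stops at 1 (16); swap ⇒ [7,5,8,3,14,12,16,17,15]
j stops at 5, i stops at 6; i≥j ⇒ return 5. a=[7,5,8,3,14,12,16,17,15]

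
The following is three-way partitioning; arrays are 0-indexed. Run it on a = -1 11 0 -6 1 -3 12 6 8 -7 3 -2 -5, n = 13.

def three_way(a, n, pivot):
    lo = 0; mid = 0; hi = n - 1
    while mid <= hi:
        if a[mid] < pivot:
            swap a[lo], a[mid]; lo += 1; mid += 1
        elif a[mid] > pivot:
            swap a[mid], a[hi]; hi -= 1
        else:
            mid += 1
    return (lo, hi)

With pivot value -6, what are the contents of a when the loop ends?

-7 -6 0 1 -3 12 6 8 11 3 -2 -5 -1

pivot = -6; lo=0, mid=0, hi=12
a[mid]=-1>-6: swap a[0],a[12]; hi=11 → -5 11 0 -6 1 -3 12 6 8 -7 3 -2 -1
a[mid]=-5>-6: swap a[0],a[11]; hi=10 → -2 11 0 -6 1 -3 12 6 8 -7 3 -5 -1
a[mid]=-2>-6: swap a[0],a[10]; hi=9 → 3 11 0 -6 1 -3 12 6 8 -7 -2 -5 -1
a[mid]=3>-6: swap a[0],a[9]; hi=8 → -7 11 0 -6 1 -3 12 6 8 3 -2 -5 -1
a[mid]=-7<-6: swap a[0],a[0]; lo=1,mid=1 → -7 11 0 -6 1 -3 12 6 8 3 -2 -5 -1
a[mid]=11>-6: swap a[1],a[8]; hi=7 → -7 8 0 -6 1 -3 12 6 11 3 -2 -5 -1
a[mid]=8>-6: swap a[1],a[7]; hi=6 → -7 6 0 -6 1 -3 12 8 11 3 -2 -5 -1
a[mid]=6>-6: swap a[1],a[6]; hi=5 → -7 12 0 -6 1 -3 6 8 11 3 -2 -5 -1
a[mid]=12>-6: swap a[1],a[5]; hi=4 → -7 -3 0 -6 1 12 6 8 11 3 -2 -5 -1
a[mid]=-3>-6: swap a[1],a[4]; hi=3 → -7 1 0 -6 -3 12 6 8 11 3 -2 -5 -1
a[mid]=1>-6: swap a[1],a[3]; hi=2 → -7 -6 0 1 -3 12 6 8 11 3 -2 -5 -1
a[mid]=-6=-6: mid=2
a[mid]=0>-6: swap a[2],a[2]; hi=1 → -7 -6 0 1 -3 12 6 8 11 3 -2 -5 -1
end: lo=1, hi=1; a = -7 -6 0 1 -3 12 6 8 11 3 -2 -5 -1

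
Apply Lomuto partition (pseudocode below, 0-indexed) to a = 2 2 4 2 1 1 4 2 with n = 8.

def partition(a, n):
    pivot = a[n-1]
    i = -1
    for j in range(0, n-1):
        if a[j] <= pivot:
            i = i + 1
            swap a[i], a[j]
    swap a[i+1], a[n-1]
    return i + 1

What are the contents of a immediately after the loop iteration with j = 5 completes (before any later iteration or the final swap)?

pivot = a[7] = 2; i = -1
j=0: a[0]=2 ≤ 2 → i=0, swap a[0],a[0] (no change) → 2 2 4 2 1 1 4 2
j=1: a[1]=2 ≤ 2 → i=1, swap a[1],a[1] (no change) → 2 2 4 2 1 1 4 2
j=2: a[2]=4 > 2 → no swap
j=3: a[3]=2 ≤ 2 → i=2, swap a[2],a[3] → 2 2 2 4 1 1 4 2
j=4: a[4]=1 ≤ 2 → i=3, swap a[3],a[4] → 2 2 2 1 4 1 4 2
j=5: a[5]=1 ≤ 2 → i=4, swap a[4],a[5] → 2 2 2 1 1 4 4 2
(after j=5) a = 2 2 2 1 1 4 4 2

2 2 2 1 1 4 4 2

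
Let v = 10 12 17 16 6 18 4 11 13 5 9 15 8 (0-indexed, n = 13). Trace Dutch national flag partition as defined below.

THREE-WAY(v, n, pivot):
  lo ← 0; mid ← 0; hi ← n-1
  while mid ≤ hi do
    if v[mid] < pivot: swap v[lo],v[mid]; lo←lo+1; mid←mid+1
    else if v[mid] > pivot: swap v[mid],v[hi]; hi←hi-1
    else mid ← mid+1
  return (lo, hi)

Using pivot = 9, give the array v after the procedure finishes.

8 5 4 6 9 18 11 13 16 17 15 12 10

pivot = 9; lo=0, mid=0, hi=12
v[mid]=10>9: swap v[0],v[12]; hi=11 → 8 12 17 16 6 18 4 11 13 5 9 15 10
v[mid]=8<9: swap v[0],v[0]; lo=1,mid=1 → 8 12 17 16 6 18 4 11 13 5 9 15 10
v[mid]=12>9: swap v[1],v[11]; hi=10 → 8 15 17 16 6 18 4 11 13 5 9 12 10
v[mid]=15>9: swap v[1],v[10]; hi=9 → 8 9 17 16 6 18 4 11 13 5 15 12 10
v[mid]=9=9: mid=2
v[mid]=17>9: swap v[2],v[9]; hi=8 → 8 9 5 16 6 18 4 11 13 17 15 12 10
v[mid]=5<9: swap v[1],v[2]; lo=2,mid=3 → 8 5 9 16 6 18 4 11 13 17 15 12 10
v[mid]=16>9: swap v[3],v[8]; hi=7 → 8 5 9 13 6 18 4 11 16 17 15 12 10
v[mid]=13>9: swap v[3],v[7]; hi=6 → 8 5 9 11 6 18 4 13 16 17 15 12 10
v[mid]=11>9: swap v[3],v[6]; hi=5 → 8 5 9 4 6 18 11 13 16 17 15 12 10
v[mid]=4<9: swap v[2],v[3]; lo=3,mid=4 → 8 5 4 9 6 18 11 13 16 17 15 12 10
v[mid]=6<9: swap v[3],v[4]; lo=4,mid=5 → 8 5 4 6 9 18 11 13 16 17 15 12 10
v[mid]=18>9: swap v[5],v[5]; hi=4 → 8 5 4 6 9 18 11 13 16 17 15 12 10
end: lo=4, hi=4; v = 8 5 4 6 9 18 11 13 16 17 15 12 10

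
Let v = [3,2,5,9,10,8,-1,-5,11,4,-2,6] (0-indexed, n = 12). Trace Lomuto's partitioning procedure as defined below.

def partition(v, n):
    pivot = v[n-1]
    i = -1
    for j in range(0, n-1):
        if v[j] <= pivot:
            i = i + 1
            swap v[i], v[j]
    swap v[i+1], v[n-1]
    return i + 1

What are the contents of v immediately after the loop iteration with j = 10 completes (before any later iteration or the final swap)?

[3,2,5,-1,-5,4,-2,10,11,8,9,6]

pivot = v[11] = 6; i = -1
j=0: v[0]=3 ≤ 6 → i=0, swap v[0],v[0] (no change) → [3,2,5,9,10,8,-1,-5,11,4,-2,6]
j=1: v[1]=2 ≤ 6 → i=1, swap v[1],v[1] (no change) → [3,2,5,9,10,8,-1,-5,11,4,-2,6]
j=2: v[2]=5 ≤ 6 → i=2, swap v[2],v[2] (no change) → [3,2,5,9,10,8,-1,-5,11,4,-2,6]
j=3: v[3]=9 > 6 → no swap
j=4: v[4]=10 > 6 → no swap
j=5: v[5]=8 > 6 → no swap
j=6: v[6]=-1 ≤ 6 → i=3, swap v[3],v[6] → [3,2,5,-1,10,8,9,-5,11,4,-2,6]
j=7: v[7]=-5 ≤ 6 → i=4, swap v[4],v[7] → [3,2,5,-1,-5,8,9,10,11,4,-2,6]
j=8: v[8]=11 > 6 → no swap
j=9: v[9]=4 ≤ 6 → i=5, swap v[5],v[9] → [3,2,5,-1,-5,4,9,10,11,8,-2,6]
j=10: v[10]=-2 ≤ 6 → i=6, swap v[6],v[10] → [3,2,5,-1,-5,4,-2,10,11,8,9,6]
(after j=10) v = [3,2,5,-1,-5,4,-2,10,11,8,9,6]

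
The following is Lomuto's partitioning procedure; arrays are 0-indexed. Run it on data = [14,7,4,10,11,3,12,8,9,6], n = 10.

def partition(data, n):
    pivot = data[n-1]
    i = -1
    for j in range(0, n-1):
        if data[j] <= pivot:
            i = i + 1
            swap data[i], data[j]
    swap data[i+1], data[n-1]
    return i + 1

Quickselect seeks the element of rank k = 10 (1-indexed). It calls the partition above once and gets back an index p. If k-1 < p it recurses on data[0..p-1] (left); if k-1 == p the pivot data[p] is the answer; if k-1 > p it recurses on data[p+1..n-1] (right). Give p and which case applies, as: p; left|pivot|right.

pivot=6, i=-1
j=0: 14>6, skip
j=1: 7>6, skip
j=2: 4≤6, i=0, swap(0,2) ⇒ [4,7,14,10,11,3,12,8,9,6]
j=3: 10>6, skip
j=4: 11>6, skip
j=5: 3≤6, i=1, swap(1,5) ⇒ [4,3,14,10,11,7,12,8,9,6]
j=6: 12>6, skip
j=7: 8>6, skip
j=8: 9>6, skip
swap(2,9) ⇒ [4,3,6,10,11,7,12,8,9,14]; return 2
p = 2; k-1 = 9 > 2 ⇒ right

2; right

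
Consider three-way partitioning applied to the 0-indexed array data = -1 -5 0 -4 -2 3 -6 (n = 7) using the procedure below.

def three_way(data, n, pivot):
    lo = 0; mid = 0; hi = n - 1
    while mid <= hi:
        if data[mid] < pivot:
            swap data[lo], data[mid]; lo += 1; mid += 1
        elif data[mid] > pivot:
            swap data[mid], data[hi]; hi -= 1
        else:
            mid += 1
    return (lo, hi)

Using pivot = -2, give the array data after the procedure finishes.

lo=0 mid=0 hi=6
-1>-2: swap(0,6), hi=5 ⇒ -6 -5 0 -4 -2 3 -1
-6<-2: swap(0,0), lo=1 mid=1 ⇒ -6 -5 0 -4 -2 3 -1
-5<-2: swap(1,1), lo=2 mid=2 ⇒ -6 -5 0 -4 -2 3 -1
0>-2: swap(2,5), hi=4 ⇒ -6 -5 3 -4 -2 0 -1
3>-2: swap(2,4), hi=3 ⇒ -6 -5 -2 -4 3 0 -1
-2=-2: mid=3
-4<-2: swap(2,3), lo=3 mid=4 ⇒ -6 -5 -4 -2 3 0 -1
done. lo=3 hi=3; data=-6 -5 -4 -2 3 0 -1

-6 -5 -4 -2 3 0 -1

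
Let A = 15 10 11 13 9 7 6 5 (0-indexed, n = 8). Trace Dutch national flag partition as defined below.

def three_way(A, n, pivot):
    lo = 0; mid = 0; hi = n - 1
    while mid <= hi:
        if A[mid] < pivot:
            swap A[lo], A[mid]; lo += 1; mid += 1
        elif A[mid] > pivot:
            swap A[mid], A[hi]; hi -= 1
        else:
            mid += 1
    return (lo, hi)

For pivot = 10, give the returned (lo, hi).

(4, 4)

pivot = 10; lo=0, mid=0, hi=7
A[mid]=15>10: swap A[0],A[7]; hi=6 → 5 10 11 13 9 7 6 15
A[mid]=5<10: swap A[0],A[0]; lo=1,mid=1 → 5 10 11 13 9 7 6 15
A[mid]=10=10: mid=2
A[mid]=11>10: swap A[2],A[6]; hi=5 → 5 10 6 13 9 7 11 15
A[mid]=6<10: swap A[1],A[2]; lo=2,mid=3 → 5 6 10 13 9 7 11 15
A[mid]=13>10: swap A[3],A[5]; hi=4 → 5 6 10 7 9 13 11 15
A[mid]=7<10: swap A[2],A[3]; lo=3,mid=4 → 5 6 7 10 9 13 11 15
A[mid]=9<10: swap A[3],A[4]; lo=4,mid=5 → 5 6 7 9 10 13 11 15
end: lo=4, hi=4; A = 5 6 7 9 10 13 11 15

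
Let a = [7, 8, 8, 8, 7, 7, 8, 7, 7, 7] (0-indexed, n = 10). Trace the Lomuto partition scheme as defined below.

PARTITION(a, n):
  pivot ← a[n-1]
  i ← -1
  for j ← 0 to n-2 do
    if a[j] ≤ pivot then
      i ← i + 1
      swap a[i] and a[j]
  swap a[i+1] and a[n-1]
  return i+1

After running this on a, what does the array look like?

pivot=7, i=-1
j=0: 7≤7, i=0, swap(0,0) ⇒ [7, 8, 8, 8, 7, 7, 8, 7, 7, 7]
j=1: 8>7, skip
j=2: 8>7, skip
j=3: 8>7, skip
j=4: 7≤7, i=1, swap(1,4) ⇒ [7, 7, 8, 8, 8, 7, 8, 7, 7, 7]
j=5: 7≤7, i=2, swap(2,5) ⇒ [7, 7, 7, 8, 8, 8, 8, 7, 7, 7]
j=6: 8>7, skip
j=7: 7≤7, i=3, swap(3,7) ⇒ [7, 7, 7, 7, 8, 8, 8, 8, 7, 7]
j=8: 7≤7, i=4, swap(4,8) ⇒ [7, 7, 7, 7, 7, 8, 8, 8, 8, 7]
swap(5,9) ⇒ [7, 7, 7, 7, 7, 7, 8, 8, 8, 8]; return 5

[7, 7, 7, 7, 7, 7, 8, 8, 8, 8]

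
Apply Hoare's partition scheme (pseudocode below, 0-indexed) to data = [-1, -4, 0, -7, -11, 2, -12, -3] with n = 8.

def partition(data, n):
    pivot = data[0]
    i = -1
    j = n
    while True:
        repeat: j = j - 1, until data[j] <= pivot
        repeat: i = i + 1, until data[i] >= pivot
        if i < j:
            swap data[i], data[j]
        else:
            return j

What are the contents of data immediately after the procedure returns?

[-3, -4, -12, -7, -11, 2, 0, -1]

pivot = data[0] = -1; i = -1, j = 8
j→7 (data[7]=-3≤-1), i→0 (data[0]=-1≥-1); i<j, swap → [-3, -4, 0, -7, -11, 2, -12, -1]
j→6 (data[6]=-12≤-1), i→2 (data[2]=0≥-1); i<j, swap → [-3, -4, -12, -7, -11, 2, 0, -1]
j→4, i→5; i≥j, return j=4. data = [-3, -4, -12, -7, -11, 2, 0, -1]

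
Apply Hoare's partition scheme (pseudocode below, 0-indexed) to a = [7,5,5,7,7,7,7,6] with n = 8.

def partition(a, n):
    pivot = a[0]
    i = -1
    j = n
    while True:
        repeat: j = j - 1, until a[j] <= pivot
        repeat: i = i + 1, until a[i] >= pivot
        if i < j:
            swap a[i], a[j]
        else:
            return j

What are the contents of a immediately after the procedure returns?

pivot = a[0] = 7; i = -1, j = 8
j→7 (a[7]=6≤7), i→0 (a[0]=7≥7); i<j, swap → [6,5,5,7,7,7,7,7]
j→6 (a[6]=7≤7), i→3 (a[3]=7≥7); i<j, swap → [6,5,5,7,7,7,7,7]
j→5 (a[5]=7≤7), i→4 (a[4]=7≥7); i<j, swap → [6,5,5,7,7,7,7,7]
j→4, i→5; i≥j, return j=4. a = [6,5,5,7,7,7,7,7]

[6,5,5,7,7,7,7,7]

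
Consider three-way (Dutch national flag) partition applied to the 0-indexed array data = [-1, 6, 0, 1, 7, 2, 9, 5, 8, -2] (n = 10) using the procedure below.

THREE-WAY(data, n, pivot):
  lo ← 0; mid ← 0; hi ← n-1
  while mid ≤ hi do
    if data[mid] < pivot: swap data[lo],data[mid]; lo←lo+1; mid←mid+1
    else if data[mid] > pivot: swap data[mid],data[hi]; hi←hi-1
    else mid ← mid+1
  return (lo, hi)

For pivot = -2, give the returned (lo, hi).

pivot = -2; lo=0, mid=0, hi=9
data[mid]=-1>-2: swap data[0],data[9]; hi=8 → [-2, 6, 0, 1, 7, 2, 9, 5, 8, -1]
data[mid]=-2=-2: mid=1
data[mid]=6>-2: swap data[1],data[8]; hi=7 → [-2, 8, 0, 1, 7, 2, 9, 5, 6, -1]
data[mid]=8>-2: swap data[1],data[7]; hi=6 → [-2, 5, 0, 1, 7, 2, 9, 8, 6, -1]
data[mid]=5>-2: swap data[1],data[6]; hi=5 → [-2, 9, 0, 1, 7, 2, 5, 8, 6, -1]
data[mid]=9>-2: swap data[1],data[5]; hi=4 → [-2, 2, 0, 1, 7, 9, 5, 8, 6, -1]
data[mid]=2>-2: swap data[1],data[4]; hi=3 → [-2, 7, 0, 1, 2, 9, 5, 8, 6, -1]
data[mid]=7>-2: swap data[1],data[3]; hi=2 → [-2, 1, 0, 7, 2, 9, 5, 8, 6, -1]
data[mid]=1>-2: swap data[1],data[2]; hi=1 → [-2, 0, 1, 7, 2, 9, 5, 8, 6, -1]
data[mid]=0>-2: swap data[1],data[1]; hi=0 → [-2, 0, 1, 7, 2, 9, 5, 8, 6, -1]
end: lo=0, hi=0; data = [-2, 0, 1, 7, 2, 9, 5, 8, 6, -1]

(0, 0)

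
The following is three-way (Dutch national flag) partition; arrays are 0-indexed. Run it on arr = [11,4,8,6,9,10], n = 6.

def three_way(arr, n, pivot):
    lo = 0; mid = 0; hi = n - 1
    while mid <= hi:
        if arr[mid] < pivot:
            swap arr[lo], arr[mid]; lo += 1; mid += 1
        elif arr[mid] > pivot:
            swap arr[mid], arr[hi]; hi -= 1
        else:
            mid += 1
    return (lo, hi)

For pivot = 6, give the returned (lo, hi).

(1, 1)

pivot = 6; lo=0, mid=0, hi=5
arr[mid]=11>6: swap arr[0],arr[5]; hi=4 → [10,4,8,6,9,11]
arr[mid]=10>6: swap arr[0],arr[4]; hi=3 → [9,4,8,6,10,11]
arr[mid]=9>6: swap arr[0],arr[3]; hi=2 → [6,4,8,9,10,11]
arr[mid]=6=6: mid=1
arr[mid]=4<6: swap arr[0],arr[1]; lo=1,mid=2 → [4,6,8,9,10,11]
arr[mid]=8>6: swap arr[2],arr[2]; hi=1 → [4,6,8,9,10,11]
end: lo=1, hi=1; arr = [4,6,8,9,10,11]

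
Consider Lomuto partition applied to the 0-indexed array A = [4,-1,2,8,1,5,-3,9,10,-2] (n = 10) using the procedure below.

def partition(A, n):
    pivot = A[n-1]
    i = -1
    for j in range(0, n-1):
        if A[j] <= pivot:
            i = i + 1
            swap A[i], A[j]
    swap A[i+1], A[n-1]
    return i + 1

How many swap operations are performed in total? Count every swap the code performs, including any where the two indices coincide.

2

pivot = A[9] = -2; i = -1
j=0: A[0]=4 > -2 → no swap
j=1: A[1]=-1 > -2 → no swap
j=2: A[2]=2 > -2 → no swap
j=3: A[3]=8 > -2 → no swap
j=4: A[4]=1 > -2 → no swap
j=5: A[5]=5 > -2 → no swap
j=6: A[6]=-3 ≤ -2 → i=0, swap A[0],A[6] → [-3,-1,2,8,1,5,4,9,10,-2]
j=7: A[7]=9 > -2 → no swap
j=8: A[8]=10 > -2 → no swap
final swap A[1],A[9] → [-3,-2,2,8,1,5,4,9,10,-1]; return 1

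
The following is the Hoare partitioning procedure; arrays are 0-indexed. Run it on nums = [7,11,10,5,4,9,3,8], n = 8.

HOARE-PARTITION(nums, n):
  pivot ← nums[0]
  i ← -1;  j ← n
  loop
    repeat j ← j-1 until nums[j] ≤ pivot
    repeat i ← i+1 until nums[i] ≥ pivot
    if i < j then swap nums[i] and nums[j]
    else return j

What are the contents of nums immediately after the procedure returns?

pivot = nums[0] = 7; i = -1, j = 8
j→6 (nums[6]=3≤7), i→0 (nums[0]=7≥7); i<j, swap → [3,11,10,5,4,9,7,8]
j→4 (nums[4]=4≤7), i→1 (nums[1]=11≥7); i<j, swap → [3,4,10,5,11,9,7,8]
j→3 (nums[3]=5≤7), i→2 (nums[2]=10≥7); i<j, swap → [3,4,5,10,11,9,7,8]
j→2, i→3; i≥j, return j=2. nums = [3,4,5,10,11,9,7,8]

[3,4,5,10,11,9,7,8]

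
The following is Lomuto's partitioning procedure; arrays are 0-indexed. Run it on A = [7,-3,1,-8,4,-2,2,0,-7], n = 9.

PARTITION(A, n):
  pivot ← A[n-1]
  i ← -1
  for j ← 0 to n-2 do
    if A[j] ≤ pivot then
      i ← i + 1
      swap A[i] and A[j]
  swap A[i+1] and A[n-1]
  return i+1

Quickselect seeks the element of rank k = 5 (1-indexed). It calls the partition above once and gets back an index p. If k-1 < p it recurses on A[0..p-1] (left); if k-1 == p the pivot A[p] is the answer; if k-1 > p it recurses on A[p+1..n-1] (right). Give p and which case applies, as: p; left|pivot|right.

1; right

pivot=-7, i=-1
j=0: 7>-7, skip
j=1: -3>-7, skip
j=2: 1>-7, skip
j=3: -8≤-7, i=0, swap(0,3) ⇒ [-8,-3,1,7,4,-2,2,0,-7]
j=4: 4>-7, skip
j=5: -2>-7, skip
j=6: 2>-7, skip
j=7: 0>-7, skip
swap(1,8) ⇒ [-8,-7,1,7,4,-2,2,0,-3]; return 1
p = 1; k-1 = 4 > 1 ⇒ right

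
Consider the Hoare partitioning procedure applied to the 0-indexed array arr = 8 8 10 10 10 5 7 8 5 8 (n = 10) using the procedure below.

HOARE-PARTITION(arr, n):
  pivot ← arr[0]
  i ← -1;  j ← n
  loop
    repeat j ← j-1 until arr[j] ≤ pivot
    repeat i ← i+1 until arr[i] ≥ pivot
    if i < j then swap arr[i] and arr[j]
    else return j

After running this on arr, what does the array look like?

8 5 8 7 5 10 10 10 8 8

pivot = arr[0] = 8; i = -1, j = 10
j→9 (arr[9]=8≤8), i→0 (arr[0]=8≥8); i<j, swap → 8 8 10 10 10 5 7 8 5 8
j→8 (arr[8]=5≤8), i→1 (arr[1]=8≥8); i<j, swap → 8 5 10 10 10 5 7 8 8 8
j→7 (arr[7]=8≤8), i→2 (arr[2]=10≥8); i<j, swap → 8 5 8 10 10 5 7 10 8 8
j→6 (arr[6]=7≤8), i→3 (arr[3]=10≥8); i<j, swap → 8 5 8 7 10 5 10 10 8 8
j→5 (arr[5]=5≤8), i→4 (arr[4]=10≥8); i<j, swap → 8 5 8 7 5 10 10 10 8 8
j→4, i→5; i≥j, return j=4. arr = 8 5 8 7 5 10 10 10 8 8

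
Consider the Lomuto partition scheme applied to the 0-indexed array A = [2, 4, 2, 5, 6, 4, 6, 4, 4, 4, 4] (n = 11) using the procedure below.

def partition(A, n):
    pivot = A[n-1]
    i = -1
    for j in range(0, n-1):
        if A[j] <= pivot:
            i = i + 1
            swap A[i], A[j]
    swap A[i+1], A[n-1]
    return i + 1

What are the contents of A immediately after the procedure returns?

pivot=4, i=-1
j=0: 2≤4, i=0, swap(0,0) ⇒ [2, 4, 2, 5, 6, 4, 6, 4, 4, 4, 4]
j=1: 4≤4, i=1, swap(1,1) ⇒ [2, 4, 2, 5, 6, 4, 6, 4, 4, 4, 4]
j=2: 2≤4, i=2, swap(2,2) ⇒ [2, 4, 2, 5, 6, 4, 6, 4, 4, 4, 4]
j=3: 5>4, skip
j=4: 6>4, skip
j=5: 4≤4, i=3, swap(3,5) ⇒ [2, 4, 2, 4, 6, 5, 6, 4, 4, 4, 4]
j=6: 6>4, skip
j=7: 4≤4, i=4, swap(4,7) ⇒ [2, 4, 2, 4, 4, 5, 6, 6, 4, 4, 4]
j=8: 4≤4, i=5, swap(5,8) ⇒ [2, 4, 2, 4, 4, 4, 6, 6, 5, 4, 4]
j=9: 4≤4, i=6, swap(6,9) ⇒ [2, 4, 2, 4, 4, 4, 4, 6, 5, 6, 4]
swap(7,10) ⇒ [2, 4, 2, 4, 4, 4, 4, 4, 5, 6, 6]; return 7

[2, 4, 2, 4, 4, 4, 4, 4, 5, 6, 6]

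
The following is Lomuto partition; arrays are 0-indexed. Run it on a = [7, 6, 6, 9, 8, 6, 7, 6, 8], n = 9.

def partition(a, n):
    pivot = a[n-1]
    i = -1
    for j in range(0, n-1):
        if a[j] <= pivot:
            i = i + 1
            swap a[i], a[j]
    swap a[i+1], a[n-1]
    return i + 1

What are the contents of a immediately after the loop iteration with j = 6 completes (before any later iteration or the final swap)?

pivot = a[8] = 8; i = -1
j=0: a[0]=7 ≤ 8 → i=0, swap a[0],a[0] (no change) → [7, 6, 6, 9, 8, 6, 7, 6, 8]
j=1: a[1]=6 ≤ 8 → i=1, swap a[1],a[1] (no change) → [7, 6, 6, 9, 8, 6, 7, 6, 8]
j=2: a[2]=6 ≤ 8 → i=2, swap a[2],a[2] (no change) → [7, 6, 6, 9, 8, 6, 7, 6, 8]
j=3: a[3]=9 > 8 → no swap
j=4: a[4]=8 ≤ 8 → i=3, swap a[3],a[4] → [7, 6, 6, 8, 9, 6, 7, 6, 8]
j=5: a[5]=6 ≤ 8 → i=4, swap a[4],a[5] → [7, 6, 6, 8, 6, 9, 7, 6, 8]
j=6: a[6]=7 ≤ 8 → i=5, swap a[5],a[6] → [7, 6, 6, 8, 6, 7, 9, 6, 8]
(after j=6) a = [7, 6, 6, 8, 6, 7, 9, 6, 8]

[7, 6, 6, 8, 6, 7, 9, 6, 8]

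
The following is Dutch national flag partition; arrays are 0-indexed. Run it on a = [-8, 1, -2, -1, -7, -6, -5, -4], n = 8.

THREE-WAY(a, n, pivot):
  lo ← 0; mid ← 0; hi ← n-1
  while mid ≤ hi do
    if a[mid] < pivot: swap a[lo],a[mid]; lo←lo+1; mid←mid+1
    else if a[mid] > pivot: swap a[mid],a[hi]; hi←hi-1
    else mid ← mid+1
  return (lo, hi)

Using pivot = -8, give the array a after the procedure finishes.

[-8, -2, -1, -7, -6, -5, -4, 1]

pivot = -8; lo=0, mid=0, hi=7
a[mid]=-8=-8: mid=1
a[mid]=1>-8: swap a[1],a[7]; hi=6 → [-8, -4, -2, -1, -7, -6, -5, 1]
a[mid]=-4>-8: swap a[1],a[6]; hi=5 → [-8, -5, -2, -1, -7, -6, -4, 1]
a[mid]=-5>-8: swap a[1],a[5]; hi=4 → [-8, -6, -2, -1, -7, -5, -4, 1]
a[mid]=-6>-8: swap a[1],a[4]; hi=3 → [-8, -7, -2, -1, -6, -5, -4, 1]
a[mid]=-7>-8: swap a[1],a[3]; hi=2 → [-8, -1, -2, -7, -6, -5, -4, 1]
a[mid]=-1>-8: swap a[1],a[2]; hi=1 → [-8, -2, -1, -7, -6, -5, -4, 1]
a[mid]=-2>-8: swap a[1],a[1]; hi=0 → [-8, -2, -1, -7, -6, -5, -4, 1]
end: lo=0, hi=0; a = [-8, -2, -1, -7, -6, -5, -4, 1]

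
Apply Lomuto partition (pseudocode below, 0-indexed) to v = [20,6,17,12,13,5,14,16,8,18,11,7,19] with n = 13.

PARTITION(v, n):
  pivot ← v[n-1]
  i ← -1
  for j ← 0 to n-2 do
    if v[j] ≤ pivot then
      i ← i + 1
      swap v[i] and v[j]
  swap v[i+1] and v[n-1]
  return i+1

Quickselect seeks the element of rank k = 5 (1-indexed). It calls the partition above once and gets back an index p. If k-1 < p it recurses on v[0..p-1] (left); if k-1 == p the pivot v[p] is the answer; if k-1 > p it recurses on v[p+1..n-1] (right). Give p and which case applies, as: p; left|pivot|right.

pivot = v[12] = 19; i = -1
j=0: v[0]=20 > 19 → no swap
j=1: v[1]=6 ≤ 19 → i=0, swap v[0],v[1] → [6,20,17,12,13,5,14,16,8,18,11,7,19]
j=2: v[2]=17 ≤ 19 → i=1, swap v[1],v[2] → [6,17,20,12,13,5,14,16,8,18,11,7,19]
j=3: v[3]=12 ≤ 19 → i=2, swap v[2],v[3] → [6,17,12,20,13,5,14,16,8,18,11,7,19]
j=4: v[4]=13 ≤ 19 → i=3, swap v[3],v[4] → [6,17,12,13,20,5,14,16,8,18,11,7,19]
j=5: v[5]=5 ≤ 19 → i=4, swap v[4],v[5] → [6,17,12,13,5,20,14,16,8,18,11,7,19]
j=6: v[6]=14 ≤ 19 → i=5, swap v[5],v[6] → [6,17,12,13,5,14,20,16,8,18,11,7,19]
j=7: v[7]=16 ≤ 19 → i=6, swap v[6],v[7] → [6,17,12,13,5,14,16,20,8,18,11,7,19]
j=8: v[8]=8 ≤ 19 → i=7, swap v[7],v[8] → [6,17,12,13,5,14,16,8,20,18,11,7,19]
j=9: v[9]=18 ≤ 19 → i=8, swap v[8],v[9] → [6,17,12,13,5,14,16,8,18,20,11,7,19]
j=10: v[10]=11 ≤ 19 → i=9, swap v[9],v[10] → [6,17,12,13,5,14,16,8,18,11,20,7,19]
j=11: v[11]=7 ≤ 19 → i=10, swap v[10],v[11] → [6,17,12,13,5,14,16,8,18,11,7,20,19]
final swap v[11],v[12] → [6,17,12,13,5,14,16,8,18,11,7,19,20]; return 11
p = 11; k-1 = 4 < 11 ⇒ left

11; left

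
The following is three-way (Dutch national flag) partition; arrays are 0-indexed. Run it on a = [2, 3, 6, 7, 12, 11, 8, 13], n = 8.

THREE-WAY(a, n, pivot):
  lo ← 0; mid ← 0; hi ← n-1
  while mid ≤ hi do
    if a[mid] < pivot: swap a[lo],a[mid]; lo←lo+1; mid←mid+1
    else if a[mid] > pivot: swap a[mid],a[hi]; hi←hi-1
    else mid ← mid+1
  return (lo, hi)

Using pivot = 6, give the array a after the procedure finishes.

lo=0 mid=0 hi=7
2<6: swap(0,0), lo=1 mid=1 ⇒ [2, 3, 6, 7, 12, 11, 8, 13]
3<6: swap(1,1), lo=2 mid=2 ⇒ [2, 3, 6, 7, 12, 11, 8, 13]
6=6: mid=3
7>6: swap(3,7), hi=6 ⇒ [2, 3, 6, 13, 12, 11, 8, 7]
13>6: swap(3,6), hi=5 ⇒ [2, 3, 6, 8, 12, 11, 13, 7]
8>6: swap(3,5), hi=4 ⇒ [2, 3, 6, 11, 12, 8, 13, 7]
11>6: swap(3,4), hi=3 ⇒ [2, 3, 6, 12, 11, 8, 13, 7]
12>6: swap(3,3), hi=2 ⇒ [2, 3, 6, 12, 11, 8, 13, 7]
done. lo=2 hi=2; a=[2, 3, 6, 12, 11, 8, 13, 7]

[2, 3, 6, 12, 11, 8, 13, 7]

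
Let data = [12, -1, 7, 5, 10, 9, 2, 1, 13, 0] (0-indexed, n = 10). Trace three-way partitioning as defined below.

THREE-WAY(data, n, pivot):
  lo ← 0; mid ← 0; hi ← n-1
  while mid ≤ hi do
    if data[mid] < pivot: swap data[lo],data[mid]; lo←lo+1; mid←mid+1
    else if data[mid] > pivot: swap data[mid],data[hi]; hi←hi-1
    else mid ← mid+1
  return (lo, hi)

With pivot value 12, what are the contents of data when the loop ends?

[-1, 7, 5, 10, 9, 2, 1, 0, 12, 13]

lo=0 mid=0 hi=9
12=12: mid=1
-1<12: swap(0,1), lo=1 mid=2 ⇒ [-1, 12, 7, 5, 10, 9, 2, 1, 13, 0]
7<12: swap(1,2), lo=2 mid=3 ⇒ [-1, 7, 12, 5, 10, 9, 2, 1, 13, 0]
5<12: swap(2,3), lo=3 mid=4 ⇒ [-1, 7, 5, 12, 10, 9, 2, 1, 13, 0]
10<12: swap(3,4), lo=4 mid=5 ⇒ [-1, 7, 5, 10, 12, 9, 2, 1, 13, 0]
9<12: swap(4,5), lo=5 mid=6 ⇒ [-1, 7, 5, 10, 9, 12, 2, 1, 13, 0]
2<12: swap(5,6), lo=6 mid=7 ⇒ [-1, 7, 5, 10, 9, 2, 12, 1, 13, 0]
1<12: swap(6,7), lo=7 mid=8 ⇒ [-1, 7, 5, 10, 9, 2, 1, 12, 13, 0]
13>12: swap(8,9), hi=8 ⇒ [-1, 7, 5, 10, 9, 2, 1, 12, 0, 13]
0<12: swap(7,8), lo=8 mid=9 ⇒ [-1, 7, 5, 10, 9, 2, 1, 0, 12, 13]
done. lo=8 hi=8; data=[-1, 7, 5, 10, 9, 2, 1, 0, 12, 13]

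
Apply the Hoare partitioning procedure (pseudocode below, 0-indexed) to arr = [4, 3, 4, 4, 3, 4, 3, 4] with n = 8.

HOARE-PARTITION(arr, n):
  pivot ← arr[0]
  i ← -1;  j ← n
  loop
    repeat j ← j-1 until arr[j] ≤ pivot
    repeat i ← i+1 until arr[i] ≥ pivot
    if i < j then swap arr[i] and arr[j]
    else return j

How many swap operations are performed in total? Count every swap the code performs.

3

pivot = arr[0] = 4; i = -1, j = 8
j→7 (arr[7]=4≤4), i→0 (arr[0]=4≥4); i<j, swap → [4, 3, 4, 4, 3, 4, 3, 4]
j→6 (arr[6]=3≤4), i→2 (arr[2]=4≥4); i<j, swap → [4, 3, 3, 4, 3, 4, 4, 4]
j→5 (arr[5]=4≤4), i→3 (arr[3]=4≥4); i<j, swap → [4, 3, 3, 4, 3, 4, 4, 4]
j→4, i→5; i≥j, return j=4. arr = [4, 3, 3, 4, 3, 4, 4, 4]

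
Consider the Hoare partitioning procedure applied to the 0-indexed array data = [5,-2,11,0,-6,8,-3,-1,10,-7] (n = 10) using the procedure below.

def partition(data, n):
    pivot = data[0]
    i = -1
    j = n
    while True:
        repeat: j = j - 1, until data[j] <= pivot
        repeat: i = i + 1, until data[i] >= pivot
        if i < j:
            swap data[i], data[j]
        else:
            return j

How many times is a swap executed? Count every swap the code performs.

pivot = data[0] = 5; i = -1, j = 10
j→9 (data[9]=-7≤5), i→0 (data[0]=5≥5); i<j, swap → [-7,-2,11,0,-6,8,-3,-1,10,5]
j→7 (data[7]=-1≤5), i→2 (data[2]=11≥5); i<j, swap → [-7,-2,-1,0,-6,8,-3,11,10,5]
j→6 (data[6]=-3≤5), i→5 (data[5]=8≥5); i<j, swap → [-7,-2,-1,0,-6,-3,8,11,10,5]
j→5, i→6; i≥j, return j=5. data = [-7,-2,-1,0,-6,-3,8,11,10,5]

3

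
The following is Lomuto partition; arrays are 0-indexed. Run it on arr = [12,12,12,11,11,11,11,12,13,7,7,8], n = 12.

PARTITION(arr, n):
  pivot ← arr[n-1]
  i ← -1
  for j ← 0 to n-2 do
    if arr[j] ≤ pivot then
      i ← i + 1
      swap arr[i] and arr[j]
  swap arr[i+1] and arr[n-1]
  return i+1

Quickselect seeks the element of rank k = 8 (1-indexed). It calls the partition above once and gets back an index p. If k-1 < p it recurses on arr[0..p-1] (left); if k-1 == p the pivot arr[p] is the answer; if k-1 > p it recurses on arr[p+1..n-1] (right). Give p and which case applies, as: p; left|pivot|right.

pivot = arr[11] = 8; i = -1
j=0: arr[0]=12 > 8 → no swap
j=1: arr[1]=12 > 8 → no swap
j=2: arr[2]=12 > 8 → no swap
j=3: arr[3]=11 > 8 → no swap
j=4: arr[4]=11 > 8 → no swap
j=5: arr[5]=11 > 8 → no swap
j=6: arr[6]=11 > 8 → no swap
j=7: arr[7]=12 > 8 → no swap
j=8: arr[8]=13 > 8 → no swap
j=9: arr[9]=7 ≤ 8 → i=0, swap arr[0],arr[9] → [7,12,12,11,11,11,11,12,13,12,7,8]
j=10: arr[10]=7 ≤ 8 → i=1, swap arr[1],arr[10] → [7,7,12,11,11,11,11,12,13,12,12,8]
final swap arr[2],arr[11] → [7,7,8,11,11,11,11,12,13,12,12,12]; return 2
p = 2; k-1 = 7 > 2 ⇒ right

2; right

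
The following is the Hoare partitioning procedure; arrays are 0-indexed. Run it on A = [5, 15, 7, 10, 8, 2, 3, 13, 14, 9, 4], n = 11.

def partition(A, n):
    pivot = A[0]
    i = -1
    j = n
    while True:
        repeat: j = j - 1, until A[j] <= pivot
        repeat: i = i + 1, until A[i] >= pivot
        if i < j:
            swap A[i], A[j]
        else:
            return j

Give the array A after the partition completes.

[4, 3, 2, 10, 8, 7, 15, 13, 14, 9, 5]

pivot = A[0] = 5; i = -1, j = 11
j→10 (A[10]=4≤5), i→0 (A[0]=5≥5); i<j, swap → [4, 15, 7, 10, 8, 2, 3, 13, 14, 9, 5]
j→6 (A[6]=3≤5), i→1 (A[1]=15≥5); i<j, swap → [4, 3, 7, 10, 8, 2, 15, 13, 14, 9, 5]
j→5 (A[5]=2≤5), i→2 (A[2]=7≥5); i<j, swap → [4, 3, 2, 10, 8, 7, 15, 13, 14, 9, 5]
j→2, i→3; i≥j, return j=2. A = [4, 3, 2, 10, 8, 7, 15, 13, 14, 9, 5]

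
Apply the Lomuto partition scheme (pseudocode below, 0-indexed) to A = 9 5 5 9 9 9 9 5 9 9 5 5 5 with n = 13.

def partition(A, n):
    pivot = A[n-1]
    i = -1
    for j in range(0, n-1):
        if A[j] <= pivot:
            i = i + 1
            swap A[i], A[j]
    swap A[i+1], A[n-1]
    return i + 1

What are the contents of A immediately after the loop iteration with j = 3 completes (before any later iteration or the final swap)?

5 5 9 9 9 9 9 5 9 9 5 5 5

pivot=5, i=-1
j=0: 9>5, skip
j=1: 5≤5, i=0, swap(0,1) ⇒ 5 9 5 9 9 9 9 5 9 9 5 5 5
j=2: 5≤5, i=1, swap(1,2) ⇒ 5 5 9 9 9 9 9 5 9 9 5 5 5
j=3: 9>5, skip
(after j=3) A = 5 5 9 9 9 9 9 5 9 9 5 5 5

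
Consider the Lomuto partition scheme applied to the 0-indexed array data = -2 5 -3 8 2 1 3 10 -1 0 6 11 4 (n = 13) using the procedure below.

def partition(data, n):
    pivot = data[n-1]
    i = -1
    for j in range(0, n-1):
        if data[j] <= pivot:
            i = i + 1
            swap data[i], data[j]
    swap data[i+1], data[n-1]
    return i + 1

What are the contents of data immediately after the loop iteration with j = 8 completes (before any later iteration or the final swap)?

pivot=4, i=-1
j=0: -2≤4, i=0, swap(0,0) ⇒ -2 5 -3 8 2 1 3 10 -1 0 6 11 4
j=1: 5>4, skip
j=2: -3≤4, i=1, swap(1,2) ⇒ -2 -3 5 8 2 1 3 10 -1 0 6 11 4
j=3: 8>4, skip
j=4: 2≤4, i=2, swap(2,4) ⇒ -2 -3 2 8 5 1 3 10 -1 0 6 11 4
j=5: 1≤4, i=3, swap(3,5) ⇒ -2 -3 2 1 5 8 3 10 -1 0 6 11 4
j=6: 3≤4, i=4, swap(4,6) ⇒ -2 -3 2 1 3 8 5 10 -1 0 6 11 4
j=7: 10>4, skip
j=8: -1≤4, i=5, swap(5,8) ⇒ -2 -3 2 1 3 -1 5 10 8 0 6 11 4
(after j=8) data = -2 -3 2 1 3 -1 5 10 8 0 6 11 4

-2 -3 2 1 3 -1 5 10 8 0 6 11 4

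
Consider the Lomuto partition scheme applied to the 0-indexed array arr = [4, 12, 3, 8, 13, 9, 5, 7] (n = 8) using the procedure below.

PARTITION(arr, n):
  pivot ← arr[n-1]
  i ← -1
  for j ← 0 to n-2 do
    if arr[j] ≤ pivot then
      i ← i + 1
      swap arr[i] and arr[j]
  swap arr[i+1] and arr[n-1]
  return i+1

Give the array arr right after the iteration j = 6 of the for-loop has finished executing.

pivot=7, i=-1
j=0: 4≤7, i=0, swap(0,0) ⇒ [4, 12, 3, 8, 13, 9, 5, 7]
j=1: 12>7, skip
j=2: 3≤7, i=1, swap(1,2) ⇒ [4, 3, 12, 8, 13, 9, 5, 7]
j=3: 8>7, skip
j=4: 13>7, skip
j=5: 9>7, skip
j=6: 5≤7, i=2, swap(2,6) ⇒ [4, 3, 5, 8, 13, 9, 12, 7]
(after j=6) arr = [4, 3, 5, 8, 13, 9, 12, 7]

[4, 3, 5, 8, 13, 9, 12, 7]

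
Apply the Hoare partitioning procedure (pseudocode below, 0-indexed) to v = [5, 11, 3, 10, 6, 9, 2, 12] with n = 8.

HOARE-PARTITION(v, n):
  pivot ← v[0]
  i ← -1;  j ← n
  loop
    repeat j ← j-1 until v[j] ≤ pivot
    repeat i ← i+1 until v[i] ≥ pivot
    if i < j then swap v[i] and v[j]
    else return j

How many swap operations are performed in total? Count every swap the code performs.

2

pivot = v[0] = 5; i = -1, j = 8
j→6 (v[6]=2≤5), i→0 (v[0]=5≥5); i<j, swap → [2, 11, 3, 10, 6, 9, 5, 12]
j→2 (v[2]=3≤5), i→1 (v[1]=11≥5); i<j, swap → [2, 3, 11, 10, 6, 9, 5, 12]
j→1, i→2; i≥j, return j=1. v = [2, 3, 11, 10, 6, 9, 5, 12]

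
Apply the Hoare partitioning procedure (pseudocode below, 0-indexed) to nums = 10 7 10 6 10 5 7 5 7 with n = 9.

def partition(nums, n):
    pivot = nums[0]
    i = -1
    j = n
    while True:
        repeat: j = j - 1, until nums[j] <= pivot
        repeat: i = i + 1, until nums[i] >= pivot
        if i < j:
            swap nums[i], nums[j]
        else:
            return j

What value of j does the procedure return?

pivot = nums[0] = 10; i = -1, j = 9
j→8 (nums[8]=7≤10), i→0 (nums[0]=10≥10); i<j, swap → 7 7 10 6 10 5 7 5 10
j→7 (nums[7]=5≤10), i→2 (nums[2]=10≥10); i<j, swap → 7 7 5 6 10 5 7 10 10
j→6 (nums[6]=7≤10), i→4 (nums[4]=10≥10); i<j, swap → 7 7 5 6 7 5 10 10 10
j→5, i→6; i≥j, return j=5. nums = 7 7 5 6 7 5 10 10 10

5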